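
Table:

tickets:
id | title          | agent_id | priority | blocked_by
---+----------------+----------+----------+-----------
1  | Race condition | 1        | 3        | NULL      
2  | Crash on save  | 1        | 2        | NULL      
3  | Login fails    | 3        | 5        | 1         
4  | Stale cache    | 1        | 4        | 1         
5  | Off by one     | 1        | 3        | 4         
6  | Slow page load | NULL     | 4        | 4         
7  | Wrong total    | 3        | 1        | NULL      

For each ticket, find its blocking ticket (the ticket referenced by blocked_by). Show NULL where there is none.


This is a self-join: tickets is joined to a second copy of itself, matching each row's blocked_by to another row's id. Use LEFT JOIN so rows with blocked_by=NULL are kept.
  - ticket 1 (Race condition): blocked_by=NULL -> NULL
  - ticket 2 (Crash on save): blocked_by=NULL -> NULL
  - ticket 3 (Login fails): blocked_by=1 -> Race condition
  - ticket 4 (Stale cache): blocked_by=1 -> Race condition
  - ticket 5 (Off by one): blocked_by=4 -> Stale cache
  - ticket 6 (Slow page load): blocked_by=4 -> Stale cache
  - ticket 7 (Wrong total): blocked_by=NULL -> NULL

SQL:
SELECT a.title AS item, b.title AS blocked_by
FROM tickets a
LEFT JOIN tickets b ON a.blocked_by = b.id

Result:
item           | blocked_by    
---------------+---------------
Race condition | NULL          
Crash on save  | NULL          
Login fails    | Race condition
Stale cache    | Race condition
Off by one     | Stale cache   
Slow page load | Stale cache   
Wrong total    | NULL          


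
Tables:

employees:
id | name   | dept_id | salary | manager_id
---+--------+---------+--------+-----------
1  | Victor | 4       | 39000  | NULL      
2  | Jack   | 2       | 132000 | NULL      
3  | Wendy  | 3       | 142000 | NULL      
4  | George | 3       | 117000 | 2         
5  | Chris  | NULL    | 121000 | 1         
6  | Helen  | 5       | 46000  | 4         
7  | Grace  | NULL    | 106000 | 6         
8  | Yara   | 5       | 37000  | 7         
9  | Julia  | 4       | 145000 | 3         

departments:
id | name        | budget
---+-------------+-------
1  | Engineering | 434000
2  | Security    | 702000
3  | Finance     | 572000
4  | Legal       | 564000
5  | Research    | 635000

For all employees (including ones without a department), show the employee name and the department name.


LEFT JOIN keeps every row from employees (the left table); where dept_id has no match in departments, the department columns become NULL. Walk through each employee:
  - employee 1 (Victor): dept_id=4 -> matches Legal
  - employee 2 (Jack): dept_id=2 -> matches Security
  - employee 3 (Wendy): dept_id=3 -> matches Finance
  - employee 4 (George): dept_id=3 -> matches Finance
  - employee 5 (Chris): dept_id=NULL, no match -> kept with NULL
  - employee 6 (Helen): dept_id=5 -> matches Research
  - employee 7 (Grace): dept_id=NULL, no match -> kept with NULL
  - employee 8 (Yara): dept_id=5 -> matches Research
  - employee 9 (Julia): dept_id=4 -> matches Legal
All 9 rows appear; 2 have NULL department.

SQL:
SELECT a.name, b.name AS department
FROM employees a
LEFT JOIN departments b ON a.dept_id = b.id

Result:
name   | department
-------+-----------
Victor | Legal     
Jack   | Security  
Wendy  | Finance   
George | Finance   
Chris  | NULL      
Helen  | Research  
Grace  | NULL      
Yara   | Research  
Julia  | Legal     


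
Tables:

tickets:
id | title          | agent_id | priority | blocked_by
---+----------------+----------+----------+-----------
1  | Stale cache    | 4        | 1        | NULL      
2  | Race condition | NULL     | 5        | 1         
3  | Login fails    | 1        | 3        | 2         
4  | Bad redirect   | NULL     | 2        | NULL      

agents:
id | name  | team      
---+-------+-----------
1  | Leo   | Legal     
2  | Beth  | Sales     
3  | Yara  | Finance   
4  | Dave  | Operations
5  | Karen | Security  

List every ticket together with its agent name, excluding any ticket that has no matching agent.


INNER JOIN keeps only tickets rows whose agent_id matches an id in agents. Walk through each ticket:
  - ticket 1 (Stale cache): agent_id=4 -> matches Dave
  - ticket 2 (Race condition): agent_id=NULL, no match -> dropped
  - ticket 3 (Login fails): agent_id=1 -> matches Leo
  - ticket 4 (Bad redirect): agent_id=NULL, no match -> dropped
So 2 of 4 rows are dropped.

SQL:
SELECT a.title, b.name AS agent
FROM tickets a
INNER JOIN agents b ON a.agent_id = b.id

Result:
title       | agent
------------+------
Stale cache | Dave 
Login fails | Leo  


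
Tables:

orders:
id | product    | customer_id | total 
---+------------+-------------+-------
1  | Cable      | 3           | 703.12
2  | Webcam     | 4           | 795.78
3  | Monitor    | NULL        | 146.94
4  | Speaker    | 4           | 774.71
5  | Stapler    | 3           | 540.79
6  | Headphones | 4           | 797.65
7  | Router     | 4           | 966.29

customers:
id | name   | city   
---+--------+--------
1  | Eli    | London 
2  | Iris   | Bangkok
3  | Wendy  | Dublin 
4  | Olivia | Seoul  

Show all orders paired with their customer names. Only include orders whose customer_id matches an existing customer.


INNER JOIN keeps only orders rows whose customer_id matches an id in customers. Walk through each order:
  - order 1 (Cable): customer_id=3 -> matches Wendy
  - order 2 (Webcam): customer_id=4 -> matches Olivia
  - order 3 (Monitor): customer_id=NULL, no match -> dropped
  - order 4 (Speaker): customer_id=4 -> matches Olivia
  - order 5 (Stapler): customer_id=3 -> matches Wendy
  - order 6 (Headphones): customer_id=4 -> matches Olivia
  - order 7 (Router): customer_id=4 -> matches Olivia
So 1 of 7 rows is dropped.

SQL:
SELECT a.product, b.name AS customer
FROM orders a
INNER JOIN customers b ON a.customer_id = b.id

Result:
product    | customer
-----------+---------
Cable      | Wendy   
Webcam     | Olivia  
Speaker    | Olivia  
Stapler    | Wendy   
Headphones | Olivia  
Router     | Olivia  


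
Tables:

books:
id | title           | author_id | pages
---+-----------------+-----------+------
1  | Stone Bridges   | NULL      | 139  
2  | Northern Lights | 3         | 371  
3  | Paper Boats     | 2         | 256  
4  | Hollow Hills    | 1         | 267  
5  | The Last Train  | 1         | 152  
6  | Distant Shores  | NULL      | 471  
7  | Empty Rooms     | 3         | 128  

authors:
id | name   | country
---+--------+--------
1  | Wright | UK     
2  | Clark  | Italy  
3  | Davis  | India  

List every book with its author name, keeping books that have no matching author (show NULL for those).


LEFT JOIN keeps every row from books (the left table); where author_id has no match in authors, the author columns become NULL. Walk through each book:
  - book 1 (Stone Bridges): author_id=NULL, no match -> kept with NULL
  - book 2 (Northern Lights): author_id=3 -> matches Davis
  - book 3 (Paper Boats): author_id=2 -> matches Clark
  - book 4 (Hollow Hills): author_id=1 -> matches Wright
  - book 5 (The Last Train): author_id=1 -> matches Wright
  - book 6 (Distant Shores): author_id=NULL, no match -> kept with NULL
  - book 7 (Empty Rooms): author_id=3 -> matches Davis
All 7 rows appear; 2 have NULL author.

SQL:
SELECT a.title, b.name AS author
FROM books a
LEFT JOIN authors b ON a.author_id = b.id

Result:
title           | author
----------------+-------
Stone Bridges   | NULL  
Northern Lights | Davis 
Paper Boats     | Clark 
Hollow Hills    | Wright
The Last Train  | Wright
Distant Shores  | NULL  
Empty Rooms     | Davis 


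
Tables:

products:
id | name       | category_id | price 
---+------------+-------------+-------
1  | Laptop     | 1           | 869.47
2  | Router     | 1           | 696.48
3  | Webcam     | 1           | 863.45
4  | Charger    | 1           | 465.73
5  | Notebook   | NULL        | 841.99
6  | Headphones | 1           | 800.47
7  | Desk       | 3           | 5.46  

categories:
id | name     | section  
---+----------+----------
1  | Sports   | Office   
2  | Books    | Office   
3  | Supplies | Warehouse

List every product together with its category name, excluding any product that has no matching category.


INNER JOIN keeps only products rows whose category_id matches an id in categories. Walk through each product:
  - product 1 (Laptop): category_id=1 -> matches Sports
  - product 2 (Router): category_id=1 -> matches Sports
  - product 3 (Webcam): category_id=1 -> matches Sports
  - product 4 (Charger): category_id=1 -> matches Sports
  - product 5 (Notebook): category_id=NULL, no match -> dropped
  - product 6 (Headphones): category_id=1 -> matches Sports
  - product 7 (Desk): category_id=3 -> matches Supplies
So 1 of 7 rows is dropped.

SQL:
SELECT a.name, b.name AS category
FROM products a
INNER JOIN categories b ON a.category_id = b.id

Result:
name       | category
-----------+---------
Laptop     | Sports  
Router     | Sports  
Webcam     | Sports  
Charger    | Sports  
Headphones | Sports  
Desk       | Supplies


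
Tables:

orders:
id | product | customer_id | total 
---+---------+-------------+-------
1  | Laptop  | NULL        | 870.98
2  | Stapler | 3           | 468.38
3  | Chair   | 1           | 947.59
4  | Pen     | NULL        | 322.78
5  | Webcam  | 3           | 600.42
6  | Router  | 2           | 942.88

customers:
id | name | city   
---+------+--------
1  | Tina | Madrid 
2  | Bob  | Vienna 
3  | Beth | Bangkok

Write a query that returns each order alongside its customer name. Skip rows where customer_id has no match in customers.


INNER JOIN keeps only orders rows whose customer_id matches an id in customers. Walk through each order:
  - order 1 (Laptop): customer_id=NULL, no match -> dropped
  - order 2 (Stapler): customer_id=3 -> matches Beth
  - order 3 (Chair): customer_id=1 -> matches Tina
  - order 4 (Pen): customer_id=NULL, no match -> dropped
  - order 5 (Webcam): customer_id=3 -> matches Beth
  - order 6 (Router): customer_id=2 -> matches Bob
So 2 of 6 rows are dropped.

SQL:
SELECT a.product, b.name AS customer
FROM orders a
INNER JOIN customers b ON a.customer_id = b.id

Result:
product | customer
--------+---------
Stapler | Beth    
Chair   | Tina    
Webcam  | Beth    
Router  | Bob     


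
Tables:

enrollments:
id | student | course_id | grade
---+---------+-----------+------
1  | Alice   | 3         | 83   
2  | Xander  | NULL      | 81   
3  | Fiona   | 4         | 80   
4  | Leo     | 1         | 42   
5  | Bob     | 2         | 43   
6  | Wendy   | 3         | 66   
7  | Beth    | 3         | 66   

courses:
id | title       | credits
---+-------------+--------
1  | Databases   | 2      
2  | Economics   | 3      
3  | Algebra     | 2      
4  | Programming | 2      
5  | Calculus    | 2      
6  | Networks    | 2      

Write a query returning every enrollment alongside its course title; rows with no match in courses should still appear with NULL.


LEFT JOIN keeps every row from enrollments (the left table); where course_id has no match in courses, the course columns become NULL. Walk through each enrollment:
  - enrollment 1 (Alice): course_id=3 -> matches Algebra
  - enrollment 2 (Xander): course_id=NULL, no match -> kept with NULL
  - enrollment 3 (Fiona): course_id=4 -> matches Programming
  - enrollment 4 (Leo): course_id=1 -> matches Databases
  - enrollment 5 (Bob): course_id=2 -> matches Economics
  - enrollment 6 (Wendy): course_id=3 -> matches Algebra
  - enrollment 7 (Beth): course_id=3 -> matches Algebra
All 7 rows appear; 1 has NULL course.

SQL:
SELECT a.student, b.title AS course
FROM enrollments a
LEFT JOIN courses b ON a.course_id = b.id

Result:
student | course     
--------+------------
Alice   | Algebra    
Xander  | NULL       
Fiona   | Programming
Leo     | Databases  
Bob     | Economics  
Wendy   | Algebra    
Beth    | Algebra    


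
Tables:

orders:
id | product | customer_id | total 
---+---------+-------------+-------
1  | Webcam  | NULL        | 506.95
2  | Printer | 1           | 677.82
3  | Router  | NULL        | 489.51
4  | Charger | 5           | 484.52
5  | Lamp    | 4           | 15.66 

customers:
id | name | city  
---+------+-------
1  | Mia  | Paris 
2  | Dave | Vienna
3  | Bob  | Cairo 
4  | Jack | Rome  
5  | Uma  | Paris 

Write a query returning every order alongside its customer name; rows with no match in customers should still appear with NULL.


LEFT JOIN keeps every row from orders (the left table); where customer_id has no match in customers, the customer columns become NULL. Walk through each order:
  - order 1 (Webcam): customer_id=NULL, no match -> kept with NULL
  - order 2 (Printer): customer_id=1 -> matches Mia
  - order 3 (Router): customer_id=NULL, no match -> kept with NULL
  - order 4 (Charger): customer_id=5 -> matches Uma
  - order 5 (Lamp): customer_id=4 -> matches Jack
All 5 rows appear; 2 have NULL customer.

SQL:
SELECT a.product, b.name AS customer
FROM orders a
LEFT JOIN customers b ON a.customer_id = b.id

Result:
product | customer
--------+---------
Webcam  | NULL    
Printer | Mia     
Router  | NULL    
Charger | Uma     
Lamp    | Jack    


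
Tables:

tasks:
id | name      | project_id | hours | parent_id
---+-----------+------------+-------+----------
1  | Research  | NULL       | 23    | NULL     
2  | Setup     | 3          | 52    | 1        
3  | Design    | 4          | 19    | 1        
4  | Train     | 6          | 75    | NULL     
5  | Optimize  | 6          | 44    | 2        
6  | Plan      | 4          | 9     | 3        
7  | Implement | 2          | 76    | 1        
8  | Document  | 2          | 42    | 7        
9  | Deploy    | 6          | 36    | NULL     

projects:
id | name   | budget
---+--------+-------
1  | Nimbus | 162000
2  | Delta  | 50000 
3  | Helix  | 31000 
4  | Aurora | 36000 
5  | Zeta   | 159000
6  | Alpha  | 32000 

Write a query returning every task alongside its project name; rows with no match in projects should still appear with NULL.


LEFT JOIN keeps every row from tasks (the left table); where project_id has no match in projects, the project columns become NULL. Walk through each task:
  - task 1 (Research): project_id=NULL, no match -> kept with NULL
  - task 2 (Setup): project_id=3 -> matches Helix
  - task 3 (Design): project_id=4 -> matches Aurora
  - task 4 (Train): project_id=6 -> matches Alpha
  - task 5 (Optimize): project_id=6 -> matches Alpha
  - task 6 (Plan): project_id=4 -> matches Aurora
  - task 7 (Implement): project_id=2 -> matches Delta
  - task 8 (Document): project_id=2 -> matches Delta
  - task 9 (Deploy): project_id=6 -> matches Alpha
All 9 rows appear; 1 has NULL project.

SQL:
SELECT a.name, b.name AS project
FROM tasks a
LEFT JOIN projects b ON a.project_id = b.id

Result:
name      | project
----------+--------
Research  | NULL   
Setup     | Helix  
Design    | Aurora 
Train     | Alpha  
Optimize  | Alpha  
Plan      | Aurora 
Implement | Delta  
Document  | Delta  
Deploy    | Alpha  


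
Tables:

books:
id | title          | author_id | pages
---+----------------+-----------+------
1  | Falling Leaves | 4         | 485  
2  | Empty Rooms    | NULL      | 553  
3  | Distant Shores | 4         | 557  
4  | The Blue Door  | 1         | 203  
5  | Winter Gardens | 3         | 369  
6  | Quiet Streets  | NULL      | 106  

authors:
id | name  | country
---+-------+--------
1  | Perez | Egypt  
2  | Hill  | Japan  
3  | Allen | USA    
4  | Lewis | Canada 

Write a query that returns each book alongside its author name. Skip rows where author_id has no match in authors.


INNER JOIN keeps only books rows whose author_id matches an id in authors. Walk through each book:
  - book 1 (Falling Leaves): author_id=4 -> matches Lewis
  - book 2 (Empty Rooms): author_id=NULL, no match -> dropped
  - book 3 (Distant Shores): author_id=4 -> matches Lewis
  - book 4 (The Blue Door): author_id=1 -> matches Perez
  - book 5 (Winter Gardens): author_id=3 -> matches Allen
  - book 6 (Quiet Streets): author_id=NULL, no match -> dropped
So 2 of 6 rows are dropped.

SQL:
SELECT a.title, b.name AS author
FROM books a
INNER JOIN authors b ON a.author_id = b.id

Result:
title          | author
---------------+-------
Falling Leaves | Lewis 
Distant Shores | Lewis 
The Blue Door  | Perez 
Winter Gardens | Allen 


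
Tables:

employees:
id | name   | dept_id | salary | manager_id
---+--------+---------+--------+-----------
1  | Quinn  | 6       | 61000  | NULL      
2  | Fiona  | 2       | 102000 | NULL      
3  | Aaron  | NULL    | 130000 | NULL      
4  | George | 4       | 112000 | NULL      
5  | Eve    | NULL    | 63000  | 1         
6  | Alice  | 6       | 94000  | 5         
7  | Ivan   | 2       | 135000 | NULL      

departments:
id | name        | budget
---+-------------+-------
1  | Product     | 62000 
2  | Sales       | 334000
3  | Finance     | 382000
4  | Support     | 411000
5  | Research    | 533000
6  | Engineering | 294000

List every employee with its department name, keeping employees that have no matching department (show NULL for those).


LEFT JOIN keeps every row from employees (the left table); where dept_id has no match in departments, the department columns become NULL. Walk through each employee:
  - employee 1 (Quinn): dept_id=6 -> matches Engineering
  - employee 2 (Fiona): dept_id=2 -> matches Sales
  - employee 3 (Aaron): dept_id=NULL, no match -> kept with NULL
  - employee 4 (George): dept_id=4 -> matches Support
  - employee 5 (Eve): dept_id=NULL, no match -> kept with NULL
  - employee 6 (Alice): dept_id=6 -> matches Engineering
  - employee 7 (Ivan): dept_id=2 -> matches Sales
All 7 rows appear; 2 have NULL department.

SQL:
SELECT a.name, b.name AS department
FROM employees a
LEFT JOIN departments b ON a.dept_id = b.id

Result:
name   | department 
-------+------------
Quinn  | Engineering
Fiona  | Sales      
Aaron  | NULL       
George | Support    
Eve    | NULL       
Alice  | Engineering
Ivan   | Sales      


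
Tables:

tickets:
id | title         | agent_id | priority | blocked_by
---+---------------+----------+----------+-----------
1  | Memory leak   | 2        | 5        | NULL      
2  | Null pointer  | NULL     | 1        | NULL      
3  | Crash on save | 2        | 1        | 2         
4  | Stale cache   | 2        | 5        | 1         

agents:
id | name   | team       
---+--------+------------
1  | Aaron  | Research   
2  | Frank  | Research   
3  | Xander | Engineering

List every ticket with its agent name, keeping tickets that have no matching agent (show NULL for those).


LEFT JOIN keeps every row from tickets (the left table); where agent_id has no match in agents, the agent columns become NULL. Walk through each ticket:
  - ticket 1 (Memory leak): agent_id=2 -> matches Frank
  - ticket 2 (Null pointer): agent_id=NULL, no match -> kept with NULL
  - ticket 3 (Crash on save): agent_id=2 -> matches Frank
  - ticket 4 (Stale cache): agent_id=2 -> matches Frank
All 4 rows appear; 1 has NULL agent.

SQL:
SELECT a.title, b.name AS agent
FROM tickets a
LEFT JOIN agents b ON a.agent_id = b.id

Result:
title         | agent
--------------+------
Memory leak   | Frank
Null pointer  | NULL 
Crash on save | Frank
Stale cache   | Frank


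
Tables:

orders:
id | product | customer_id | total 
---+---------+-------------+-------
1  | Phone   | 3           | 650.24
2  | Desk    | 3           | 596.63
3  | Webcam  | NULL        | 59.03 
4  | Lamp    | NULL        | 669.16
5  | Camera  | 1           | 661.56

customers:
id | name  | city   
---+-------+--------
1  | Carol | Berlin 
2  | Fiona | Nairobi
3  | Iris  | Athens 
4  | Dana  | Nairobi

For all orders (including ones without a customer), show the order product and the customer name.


LEFT JOIN keeps every row from orders (the left table); where customer_id has no match in customers, the customer columns become NULL. Walk through each order:
  - order 1 (Phone): customer_id=3 -> matches Iris
  - order 2 (Desk): customer_id=3 -> matches Iris
  - order 3 (Webcam): customer_id=NULL, no match -> kept with NULL
  - order 4 (Lamp): customer_id=NULL, no match -> kept with NULL
  - order 5 (Camera): customer_id=1 -> matches Carol
All 5 rows appear; 2 have NULL customer.

SQL:
SELECT a.product, b.name AS customer
FROM orders a
LEFT JOIN customers b ON a.customer_id = b.id

Result:
product | customer
--------+---------
Phone   | Iris    
Desk    | Iris    
Webcam  | NULL    
Lamp    | NULL    
Camera  | Carol   


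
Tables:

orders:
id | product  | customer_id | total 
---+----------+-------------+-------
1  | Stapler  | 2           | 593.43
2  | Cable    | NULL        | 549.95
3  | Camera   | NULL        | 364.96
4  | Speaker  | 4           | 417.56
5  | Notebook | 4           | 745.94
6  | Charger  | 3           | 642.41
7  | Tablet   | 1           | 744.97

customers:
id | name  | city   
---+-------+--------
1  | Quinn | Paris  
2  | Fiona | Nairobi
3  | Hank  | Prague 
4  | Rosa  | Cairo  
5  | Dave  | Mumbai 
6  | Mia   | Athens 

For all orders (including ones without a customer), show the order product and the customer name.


LEFT JOIN keeps every row from orders (the left table); where customer_id has no match in customers, the customer columns become NULL. Walk through each order:
  - order 1 (Stapler): customer_id=2 -> matches Fiona
  - order 2 (Cable): customer_id=NULL, no match -> kept with NULL
  - order 3 (Camera): customer_id=NULL, no match -> kept with NULL
  - order 4 (Speaker): customer_id=4 -> matches Rosa
  - order 5 (Notebook): customer_id=4 -> matches Rosa
  - order 6 (Charger): customer_id=3 -> matches Hank
  - order 7 (Tablet): customer_id=1 -> matches Quinn
All 7 rows appear; 2 have NULL customer.

SQL:
SELECT a.product, b.name AS customer
FROM orders a
LEFT JOIN customers b ON a.customer_id = b.id

Result:
product  | customer
---------+---------
Stapler  | Fiona   
Cable    | NULL    
Camera   | NULL    
Speaker  | Rosa    
Notebook | Rosa    
Charger  | Hank    
Tablet   | Quinn   


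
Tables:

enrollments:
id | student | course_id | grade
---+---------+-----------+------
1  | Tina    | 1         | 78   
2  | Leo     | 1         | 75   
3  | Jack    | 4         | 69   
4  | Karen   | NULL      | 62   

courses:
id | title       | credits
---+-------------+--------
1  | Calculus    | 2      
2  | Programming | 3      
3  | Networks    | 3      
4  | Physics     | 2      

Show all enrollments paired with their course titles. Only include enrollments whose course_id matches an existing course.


INNER JOIN keeps only enrollments rows whose course_id matches an id in courses. Walk through each enrollment:
  - enrollment 1 (Tina): course_id=1 -> matches Calculus
  - enrollment 2 (Leo): course_id=1 -> matches Calculus
  - enrollment 3 (Jack): course_id=4 -> matches Physics
  - enrollment 4 (Karen): course_id=NULL, no match -> dropped
So 1 of 4 rows is dropped.

SQL:
SELECT a.student, b.title AS course
FROM enrollments a
INNER JOIN courses b ON a.course_id = b.id

Result:
student | course  
--------+---------
Tina    | Calculus
Leo     | Calculus
Jack    | Physics 


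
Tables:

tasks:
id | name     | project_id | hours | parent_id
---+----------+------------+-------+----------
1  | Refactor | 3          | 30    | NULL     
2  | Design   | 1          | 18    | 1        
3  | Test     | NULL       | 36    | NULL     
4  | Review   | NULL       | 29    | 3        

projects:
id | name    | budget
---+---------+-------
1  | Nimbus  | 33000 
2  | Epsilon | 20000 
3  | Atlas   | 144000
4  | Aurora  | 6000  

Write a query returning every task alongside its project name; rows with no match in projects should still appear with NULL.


LEFT JOIN keeps every row from tasks (the left table); where project_id has no match in projects, the project columns become NULL. Walk through each task:
  - task 1 (Refactor): project_id=3 -> matches Atlas
  - task 2 (Design): project_id=1 -> matches Nimbus
  - task 3 (Test): project_id=NULL, no match -> kept with NULL
  - task 4 (Review): project_id=NULL, no match -> kept with NULL
All 4 rows appear; 2 have NULL project.

SQL:
SELECT a.name, b.name AS project
FROM tasks a
LEFT JOIN projects b ON a.project_id = b.id

Result:
name     | project
---------+--------
Refactor | Atlas  
Design   | Nimbus 
Test     | NULL   
Review   | NULL   


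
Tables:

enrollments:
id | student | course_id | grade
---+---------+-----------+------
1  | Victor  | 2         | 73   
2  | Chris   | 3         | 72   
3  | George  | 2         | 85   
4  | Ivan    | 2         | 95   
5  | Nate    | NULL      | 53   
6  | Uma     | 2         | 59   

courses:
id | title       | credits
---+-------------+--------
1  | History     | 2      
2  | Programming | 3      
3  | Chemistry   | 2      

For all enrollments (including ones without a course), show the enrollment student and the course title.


LEFT JOIN keeps every row from enrollments (the left table); where course_id has no match in courses, the course columns become NULL. Walk through each enrollment:
  - enrollment 1 (Victor): course_id=2 -> matches Programming
  - enrollment 2 (Chris): course_id=3 -> matches Chemistry
  - enrollment 3 (George): course_id=2 -> matches Programming
  - enrollment 4 (Ivan): course_id=2 -> matches Programming
  - enrollment 5 (Nate): course_id=NULL, no match -> kept with NULL
  - enrollment 6 (Uma): course_id=2 -> matches Programming
All 6 rows appear; 1 has NULL course.

SQL:
SELECT a.student, b.title AS course
FROM enrollments a
LEFT JOIN courses b ON a.course_id = b.id

Result:
student | course     
--------+------------
Victor  | Programming
Chris   | Chemistry  
George  | Programming
Ivan    | Programming
Nate    | NULL       
Uma     | Programming


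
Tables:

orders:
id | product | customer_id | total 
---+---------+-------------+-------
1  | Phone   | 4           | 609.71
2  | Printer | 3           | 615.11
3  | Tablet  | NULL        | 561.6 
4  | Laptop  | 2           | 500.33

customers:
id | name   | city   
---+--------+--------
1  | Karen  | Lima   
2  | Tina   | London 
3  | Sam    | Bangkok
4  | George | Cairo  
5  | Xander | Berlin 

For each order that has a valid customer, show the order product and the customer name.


INNER JOIN keeps only orders rows whose customer_id matches an id in customers. Walk through each order:
  - order 1 (Phone): customer_id=4 -> matches George
  - order 2 (Printer): customer_id=3 -> matches Sam
  - order 3 (Tablet): customer_id=NULL, no match -> dropped
  - order 4 (Laptop): customer_id=2 -> matches Tina
So 1 of 4 rows is dropped.

SQL:
SELECT a.product, b.name AS customer
FROM orders a
INNER JOIN customers b ON a.customer_id = b.id

Result:
product | customer
--------+---------
Phone   | George  
Printer | Sam     
Laptop  | Tina    


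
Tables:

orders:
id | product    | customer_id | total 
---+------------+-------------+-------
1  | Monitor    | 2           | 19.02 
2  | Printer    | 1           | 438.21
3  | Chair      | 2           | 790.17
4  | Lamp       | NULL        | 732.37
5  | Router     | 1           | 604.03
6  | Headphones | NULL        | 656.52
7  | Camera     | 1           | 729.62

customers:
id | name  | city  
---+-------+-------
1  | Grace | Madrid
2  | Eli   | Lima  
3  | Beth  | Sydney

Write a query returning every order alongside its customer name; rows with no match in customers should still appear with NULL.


LEFT JOIN keeps every row from orders (the left table); where customer_id has no match in customers, the customer columns become NULL. Walk through each order:
  - order 1 (Monitor): customer_id=2 -> matches Eli
  - order 2 (Printer): customer_id=1 -> matches Grace
  - order 3 (Chair): customer_id=2 -> matches Eli
  - order 4 (Lamp): customer_id=NULL, no match -> kept with NULL
  - order 5 (Router): customer_id=1 -> matches Grace
  - order 6 (Headphones): customer_id=NULL, no match -> kept with NULL
  - order 7 (Camera): customer_id=1 -> matches Grace
All 7 rows appear; 2 have NULL customer.

SQL:
SELECT a.product, b.name AS customer
FROM orders a
LEFT JOIN customers b ON a.customer_id = b.id

Result:
product    | customer
-----------+---------
Monitor    | Eli     
Printer    | Grace   
Chair      | Eli     
Lamp       | NULL    
Router     | Grace   
Headphones | NULL    
Camera     | Grace   


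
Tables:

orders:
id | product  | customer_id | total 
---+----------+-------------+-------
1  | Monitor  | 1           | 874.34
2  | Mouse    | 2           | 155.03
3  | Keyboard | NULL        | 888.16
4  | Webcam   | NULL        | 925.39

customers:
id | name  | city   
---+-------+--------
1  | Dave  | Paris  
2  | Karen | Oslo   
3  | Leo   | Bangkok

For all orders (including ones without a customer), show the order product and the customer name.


LEFT JOIN keeps every row from orders (the left table); where customer_id has no match in customers, the customer columns become NULL. Walk through each order:
  - order 1 (Monitor): customer_id=1 -> matches Dave
  - order 2 (Mouse): customer_id=2 -> matches Karen
  - order 3 (Keyboard): customer_id=NULL, no match -> kept with NULL
  - order 4 (Webcam): customer_id=NULL, no match -> kept with NULL
All 4 rows appear; 2 have NULL customer.

SQL:
SELECT a.product, b.name AS customer
FROM orders a
LEFT JOIN customers b ON a.customer_id = b.id

Result:
product  | customer
---------+---------
Monitor  | Dave    
Mouse    | Karen   
Keyboard | NULL    
Webcam   | NULL    


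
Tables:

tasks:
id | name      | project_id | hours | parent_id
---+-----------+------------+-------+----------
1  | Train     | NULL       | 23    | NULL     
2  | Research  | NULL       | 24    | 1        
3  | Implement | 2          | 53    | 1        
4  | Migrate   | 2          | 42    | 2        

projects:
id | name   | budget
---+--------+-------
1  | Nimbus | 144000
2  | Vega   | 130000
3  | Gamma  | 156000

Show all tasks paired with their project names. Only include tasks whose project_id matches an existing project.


INNER JOIN keeps only tasks rows whose project_id matches an id in projects. Walk through each task:
  - task 1 (Train): project_id=NULL, no match -> dropped
  - task 2 (Research): project_id=NULL, no match -> dropped
  - task 3 (Implement): project_id=2 -> matches Vega
  - task 4 (Migrate): project_id=2 -> matches Vega
So 2 of 4 rows are dropped.

SQL:
SELECT a.name, b.name AS project
FROM tasks a
INNER JOIN projects b ON a.project_id = b.id

Result:
name      | project
----------+--------
Implement | Vega   
Migrate   | Vega   


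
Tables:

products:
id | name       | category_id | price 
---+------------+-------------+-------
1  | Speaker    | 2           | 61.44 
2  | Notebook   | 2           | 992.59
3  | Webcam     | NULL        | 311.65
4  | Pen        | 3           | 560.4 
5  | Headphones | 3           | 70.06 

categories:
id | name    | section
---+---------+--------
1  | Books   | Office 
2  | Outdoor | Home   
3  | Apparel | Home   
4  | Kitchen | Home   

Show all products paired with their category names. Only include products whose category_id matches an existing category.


INNER JOIN keeps only products rows whose category_id matches an id in categories. Walk through each product:
  - product 1 (Speaker): category_id=2 -> matches Outdoor
  - product 2 (Notebook): category_id=2 -> matches Outdoor
  - product 3 (Webcam): category_id=NULL, no match -> dropped
  - product 4 (Pen): category_id=3 -> matches Apparel
  - product 5 (Headphones): category_id=3 -> matches Apparel
So 1 of 5 rows is dropped.

SQL:
SELECT a.name, b.name AS category
FROM products a
INNER JOIN categories b ON a.category_id = b.id

Result:
name       | category
-----------+---------
Speaker    | Outdoor 
Notebook   | Outdoor 
Pen        | Apparel 
Headphones | Apparel 


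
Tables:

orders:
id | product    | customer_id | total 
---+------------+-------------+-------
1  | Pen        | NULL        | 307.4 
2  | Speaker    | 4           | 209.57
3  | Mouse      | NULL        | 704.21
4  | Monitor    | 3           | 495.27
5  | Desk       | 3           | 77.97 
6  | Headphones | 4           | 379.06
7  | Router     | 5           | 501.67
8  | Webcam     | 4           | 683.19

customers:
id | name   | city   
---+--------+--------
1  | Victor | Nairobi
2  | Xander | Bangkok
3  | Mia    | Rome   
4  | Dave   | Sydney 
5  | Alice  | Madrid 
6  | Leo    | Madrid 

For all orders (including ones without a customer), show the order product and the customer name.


LEFT JOIN keeps every row from orders (the left table); where customer_id has no match in customers, the customer columns become NULL. Walk through each order:
  - order 1 (Pen): customer_id=NULL, no match -> kept with NULL
  - order 2 (Speaker): customer_id=4 -> matches Dave
  - order 3 (Mouse): customer_id=NULL, no match -> kept with NULL
  - order 4 (Monitor): customer_id=3 -> matches Mia
  - order 5 (Desk): customer_id=3 -> matches Mia
  - order 6 (Headphones): customer_id=4 -> matches Dave
  - order 7 (Router): customer_id=5 -> matches Alice
  - order 8 (Webcam): customer_id=4 -> matches Dave
All 8 rows appear; 2 have NULL customer.

SQL:
SELECT a.product, b.name AS customer
FROM orders a
LEFT JOIN customers b ON a.customer_id = b.id

Result:
product    | customer
-----------+---------
Pen        | NULL    
Speaker    | Dave    
Mouse      | NULL    
Monitor    | Mia     
Desk       | Mia     
Headphones | Dave    
Router     | Alice   
Webcam     | Dave    


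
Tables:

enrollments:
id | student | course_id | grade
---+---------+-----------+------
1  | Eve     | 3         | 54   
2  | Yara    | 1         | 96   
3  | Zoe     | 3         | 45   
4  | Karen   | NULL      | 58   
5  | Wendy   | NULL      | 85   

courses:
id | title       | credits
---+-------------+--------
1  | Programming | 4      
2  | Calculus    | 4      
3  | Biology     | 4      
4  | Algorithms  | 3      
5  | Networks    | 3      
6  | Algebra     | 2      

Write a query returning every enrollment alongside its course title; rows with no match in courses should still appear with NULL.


LEFT JOIN keeps every row from enrollments (the left table); where course_id has no match in courses, the course columns become NULL. Walk through each enrollment:
  - enrollment 1 (Eve): course_id=3 -> matches Biology
  - enrollment 2 (Yara): course_id=1 -> matches Programming
  - enrollment 3 (Zoe): course_id=3 -> matches Biology
  - enrollment 4 (Karen): course_id=NULL, no match -> kept with NULL
  - enrollment 5 (Wendy): course_id=NULL, no match -> kept with NULL
All 5 rows appear; 2 have NULL course.

SQL:
SELECT a.student, b.title AS course
FROM enrollments a
LEFT JOIN courses b ON a.course_id = b.id

Result:
student | course     
--------+------------
Eve     | Biology    
Yara    | Programming
Zoe     | Biology    
Karen   | NULL       
Wendy   | NULL       


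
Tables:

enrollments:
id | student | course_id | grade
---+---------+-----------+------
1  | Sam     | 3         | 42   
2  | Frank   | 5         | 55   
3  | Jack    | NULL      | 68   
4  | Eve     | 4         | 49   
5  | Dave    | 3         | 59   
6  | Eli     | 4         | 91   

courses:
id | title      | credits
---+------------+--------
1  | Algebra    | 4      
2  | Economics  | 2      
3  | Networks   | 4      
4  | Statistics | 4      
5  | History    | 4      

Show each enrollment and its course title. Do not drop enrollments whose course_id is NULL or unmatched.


LEFT JOIN keeps every row from enrollments (the left table); where course_id has no match in courses, the course columns become NULL. Walk through each enrollment:
  - enrollment 1 (Sam): course_id=3 -> matches Networks
  - enrollment 2 (Frank): course_id=5 -> matches History
  - enrollment 3 (Jack): course_id=NULL, no match -> kept with NULL
  - enrollment 4 (Eve): course_id=4 -> matches Statistics
  - enrollment 5 (Dave): course_id=3 -> matches Networks
  - enrollment 6 (Eli): course_id=4 -> matches Statistics
All 6 rows appear; 1 has NULL course.

SQL:
SELECT a.student, b.title AS course
FROM enrollments a
LEFT JOIN courses b ON a.course_id = b.id

Result:
student | course    
--------+-----------
Sam     | Networks  
Frank   | History   
Jack    | NULL      
Eve     | Statistics
Dave    | Networks  
Eli     | Statistics


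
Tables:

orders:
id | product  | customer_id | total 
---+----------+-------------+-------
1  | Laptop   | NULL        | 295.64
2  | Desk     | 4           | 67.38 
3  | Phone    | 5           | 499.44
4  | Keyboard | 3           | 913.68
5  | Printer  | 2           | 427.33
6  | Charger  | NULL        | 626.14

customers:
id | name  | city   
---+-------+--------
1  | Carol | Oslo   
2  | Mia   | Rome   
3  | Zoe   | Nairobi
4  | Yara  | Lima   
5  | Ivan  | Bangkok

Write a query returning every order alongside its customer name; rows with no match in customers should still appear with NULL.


LEFT JOIN keeps every row from orders (the left table); where customer_id has no match in customers, the customer columns become NULL. Walk through each order:
  - order 1 (Laptop): customer_id=NULL, no match -> kept with NULL
  - order 2 (Desk): customer_id=4 -> matches Yara
  - order 3 (Phone): customer_id=5 -> matches Ivan
  - order 4 (Keyboard): customer_id=3 -> matches Zoe
  - order 5 (Printer): customer_id=2 -> matches Mia
  - order 6 (Charger): customer_id=NULL, no match -> kept with NULL
All 6 rows appear; 2 have NULL customer.

SQL:
SELECT a.product, b.name AS customer
FROM orders a
LEFT JOIN customers b ON a.customer_id = b.id

Result:
product  | customer
---------+---------
Laptop   | NULL    
Desk     | Yara    
Phone    | Ivan    
Keyboard | Zoe     
Printer  | Mia     
Charger  | NULL    


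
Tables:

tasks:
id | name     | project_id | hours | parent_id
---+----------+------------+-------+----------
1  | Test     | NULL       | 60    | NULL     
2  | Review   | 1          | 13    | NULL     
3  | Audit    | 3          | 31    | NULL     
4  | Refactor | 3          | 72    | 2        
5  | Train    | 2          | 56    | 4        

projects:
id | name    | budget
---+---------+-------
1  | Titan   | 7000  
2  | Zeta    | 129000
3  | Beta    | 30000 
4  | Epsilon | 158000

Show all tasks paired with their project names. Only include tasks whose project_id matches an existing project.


INNER JOIN keeps only tasks rows whose project_id matches an id in projects. Walk through each task:
  - task 1 (Test): project_id=NULL, no match -> dropped
  - task 2 (Review): project_id=1 -> matches Titan
  - task 3 (Audit): project_id=3 -> matches Beta
  - task 4 (Refactor): project_id=3 -> matches Beta
  - task 5 (Train): project_id=2 -> matches Zeta
So 1 of 5 rows is dropped.

SQL:
SELECT a.name, b.name AS project
FROM tasks a
INNER JOIN projects b ON a.project_id = b.id

Result:
name     | project
---------+--------
Review   | Titan  
Audit    | Beta   
Refactor | Beta   
Train    | Zeta   


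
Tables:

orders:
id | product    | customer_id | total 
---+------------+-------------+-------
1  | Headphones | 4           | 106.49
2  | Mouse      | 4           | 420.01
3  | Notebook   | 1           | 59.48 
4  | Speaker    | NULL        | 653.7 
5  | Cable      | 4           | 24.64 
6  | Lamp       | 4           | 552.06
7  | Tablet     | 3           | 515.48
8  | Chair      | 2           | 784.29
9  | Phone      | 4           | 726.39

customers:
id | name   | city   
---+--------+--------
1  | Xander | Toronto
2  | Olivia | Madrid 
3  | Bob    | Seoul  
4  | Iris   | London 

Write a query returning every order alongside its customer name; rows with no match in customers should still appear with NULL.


LEFT JOIN keeps every row from orders (the left table); where customer_id has no match in customers, the customer columns become NULL. Walk through each order:
  - order 1 (Headphones): customer_id=4 -> matches Iris
  - order 2 (Mouse): customer_id=4 -> matches Iris
  - order 3 (Notebook): customer_id=1 -> matches Xander
  - order 4 (Speaker): customer_id=NULL, no match -> kept with NULL
  - order 5 (Cable): customer_id=4 -> matches Iris
  - order 6 (Lamp): customer_id=4 -> matches Iris
  - order 7 (Tablet): customer_id=3 -> matches Bob
  - order 8 (Chair): customer_id=2 -> matches Olivia
  - order 9 (Phone): customer_id=4 -> matches Iris
All 9 rows appear; 1 has NULL customer.

SQL:
SELECT a.product, b.name AS customer
FROM orders a
LEFT JOIN customers b ON a.customer_id = b.id

Result:
product    | customer
-----------+---------
Headphones | Iris    
Mouse      | Iris    
Notebook   | Xander  
Speaker    | NULL    
Cable      | Iris    
Lamp       | Iris    
Tablet     | Bob     
Chair      | Olivia  
Phone      | Iris    
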